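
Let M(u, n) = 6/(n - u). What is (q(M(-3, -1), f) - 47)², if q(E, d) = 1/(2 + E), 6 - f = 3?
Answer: 54756/25 ≈ 2190.2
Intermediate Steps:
f = 3 (f = 6 - 1*3 = 6 - 3 = 3)
(q(M(-3, -1), f) - 47)² = (1/(2 + 6/(-1 - 1*(-3))) - 47)² = (1/(2 + 6/(-1 + 3)) - 47)² = (1/(2 + 6/2) - 47)² = (1/(2 + 6*(½)) - 47)² = (1/(2 + 3) - 47)² = (1/5 - 47)² = (⅕ - 47)² = (-234/5)² = 54756/25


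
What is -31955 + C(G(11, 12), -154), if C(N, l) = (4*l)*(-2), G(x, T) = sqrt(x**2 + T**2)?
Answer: -30723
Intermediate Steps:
G(x, T) = sqrt(T**2 + x**2)
C(N, l) = -8*l
-31955 + C(G(11, 12), -154) = -31955 - 8*(-154) = -31955 + 1232 = -30723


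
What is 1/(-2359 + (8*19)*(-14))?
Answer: -1/4487 ≈ -0.00022287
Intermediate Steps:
1/(-2359 + (8*19)*(-14)) = 1/(-2359 + 152*(-14)) = 1/(-2359 - 2128) = 1/(-4487) = -1/4487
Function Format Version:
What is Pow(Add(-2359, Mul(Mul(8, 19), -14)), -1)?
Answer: Rational(-1, 4487) ≈ -0.00022287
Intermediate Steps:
Pow(Add(-2359, Mul(Mul(8, 19), -14)), -1) = Pow(Add(-2359, Mul(152, -14)), -1) = Pow(Add(-2359, -2128), -1) = Pow(-4487, -1) = Rational(-1, 4487)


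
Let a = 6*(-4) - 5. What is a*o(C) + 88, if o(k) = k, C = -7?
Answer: 291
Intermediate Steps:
a = -29 (a = -24 - 5 = -29)
a*o(C) + 88 = -29*(-7) + 88 = 203 + 88 = 291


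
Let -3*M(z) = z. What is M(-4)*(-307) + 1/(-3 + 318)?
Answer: -128939/315 ≈ -409.33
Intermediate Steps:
M(z) = -z/3
M(-4)*(-307) + 1/(-3 + 318) = -⅓*(-4)*(-307) + 1/(-3 + 318) = (4/3)*(-307) + 1/315 = -1228/3 + 1/315 = -128939/315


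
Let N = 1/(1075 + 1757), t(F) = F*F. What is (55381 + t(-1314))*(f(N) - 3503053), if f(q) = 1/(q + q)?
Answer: -6239836596349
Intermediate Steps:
t(F) = F**2
N = 1/2832 ≈ 0.00035311
f(q) = 1/(2*q)
(55381 + t(-1314))*(f(N) - 3503053) = (55381 + (-1314)**2)*(1/(2*(1/2832)) - 3503053) = (55381 + 1726596)*((1/2)*2832 - 3503053) = 1781977*(1416 - 3503053) = 1781977*(-3501637) = -6239836596349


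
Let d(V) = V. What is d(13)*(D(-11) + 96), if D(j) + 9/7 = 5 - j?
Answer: 10075/7 ≈ 1439.3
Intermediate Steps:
D(j) = 26/7 - j (D(j) = -9/7 + (5 - j) = 26/7 - j)
d(13)*(D(-11) + 96) = 13*((26/7 - 1*(-11)) + 96) = 13*((26/7 + 11) + 96) = 13*(103/7 + 96) = 13*(775/7) = 10075/7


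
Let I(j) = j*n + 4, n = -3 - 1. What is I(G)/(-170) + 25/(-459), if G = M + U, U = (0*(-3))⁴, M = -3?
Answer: -341/2295 ≈ -0.14858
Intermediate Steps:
U = 0 (U = 0⁴ = 0)
G = -3 (G = -3 + 0 = -3)
n = -4
I(j) = 4 - 4*j (I(j) = j*(-4) + 4 = -4*j + 4 = 4 - 4*j)
I(G)/(-170) + 25/(-459) = (4 - 4*(-3))/(-170) + 25/(-459) = (4 + 12)*(-1/170) + 25*(-1/459) = 16*(-1/170) - 25/459 = -8/85 - 25/459 = -341/2295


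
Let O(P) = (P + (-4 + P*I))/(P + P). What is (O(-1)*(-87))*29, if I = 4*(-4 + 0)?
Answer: 27753/2 ≈ 13877.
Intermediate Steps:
I = -16 (I = 4*(-4) = -16)
O(P) = (-4 - 15*P)/(2*P) (O(P) = (P + (-4 + P*(-16)))/(P + P) = (P + (-4 - 16*P))/((2*P)) = (-4 - 15*P)*(1/(2*P)) = (-4 - 15*P)/(2*P))
(O(-1)*(-87))*29 = ((-15/2 - 2/(-1))*(-87))*29 = ((-15/2 - 2*(-1))*(-87))*29 = ((-15/2 + 2)*(-87))*29 = -11/2*(-87)*29 = (957/2)*29 = 27753/2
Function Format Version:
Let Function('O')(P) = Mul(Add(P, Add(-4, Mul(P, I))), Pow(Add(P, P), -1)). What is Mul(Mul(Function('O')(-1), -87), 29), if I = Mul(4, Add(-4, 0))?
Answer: Rational(27753, 2) ≈ 13877.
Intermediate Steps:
I = -16 (I = Mul(4, -4) = -16)
Function('O')(P) = Mul(Rational(1, 2), Pow(P, -1), Add(-4, Mul(-15, P))) (Function('O')(P) = Mul(Add(P, Add(-4, Mul(P, -16))), Pow(Add(P, P), -1)) = Mul(Add(P, Add(-4, Mul(-16, P))), Pow(Mul(2, P), -1)) = Mul(Add(-4, Mul(-15, P)), Mul(Rational(1, 2), Pow(P, -1))) = Mul(Rational(1, 2), Pow(P, -1), Add(-4, Mul(-15, P))))
Mul(Mul(Function('O')(-1), -87), 29) = Mul(Mul(Add(Rational(-15, 2), Mul(-2, Pow(-1, -1))), -87), 29) = Mul(Mul(Add(Rational(-15, 2), Mul(-2, -1)), -87), 29) = Mul(Mul(Add(Rational(-15, 2), 2), -87), 29) = Mul(Mul(Rational(-11, 2), -87), 29) = Mul(Rational(957, 2), 29) = Rational(27753, 2)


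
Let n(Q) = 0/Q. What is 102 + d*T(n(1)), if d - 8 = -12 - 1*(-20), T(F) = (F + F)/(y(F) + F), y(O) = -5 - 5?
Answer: 102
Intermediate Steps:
n(Q) = 0
y(O) = -10
T(F) = 2*F/(-10 + F) (T(F) = (F + F)/(-10 + F) = (2*F)/(-10 + F) = 2*F/(-10 + F))
d = 16 (d = 8 + (-12 - 1*(-20)) = 8 + (-12 + 20) = 8 + 8 = 16)
102 + d*T(n(1)) = 102 + 16*(2*0/(-10 + 0)) = 102 + 16*(2*0/(-10)) = 102 + 16*(2*0*(-⅒)) = 102 + 16*0 = 102 + 0 = 102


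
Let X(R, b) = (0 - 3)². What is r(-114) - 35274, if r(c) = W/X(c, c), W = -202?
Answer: -317668/9 ≈ -35296.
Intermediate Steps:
X(R, b) = 9 (X(R, b) = (-3)² = 9)
r(c) = -202/9
r(-114) - 35274 = -202/9 - 35274 = -317668/9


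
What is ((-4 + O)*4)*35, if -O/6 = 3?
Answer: -3080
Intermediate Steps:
O = -18 (O = -6*3 = -18)
((-4 + O)*4)*35 = ((-4 - 18)*4)*35 = -22*4*35 = -88*35 = -3080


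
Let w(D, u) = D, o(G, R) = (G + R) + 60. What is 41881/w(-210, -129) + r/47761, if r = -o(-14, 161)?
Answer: -285760273/1432830 ≈ -199.44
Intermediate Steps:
o(G, R) = 60 + G + R
r = -207 (r = -(60 - 14 + 161) = -1*207 = -207)
41881/w(-210, -129) + r/47761 = 41881/(-210) - 207/47761 = 41881*(-1/210) - 207*1/47761 = -5983/30 - 207/47761 = -285760273/1432830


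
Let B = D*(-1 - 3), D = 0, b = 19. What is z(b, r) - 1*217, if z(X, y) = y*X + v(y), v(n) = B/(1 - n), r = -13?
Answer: -464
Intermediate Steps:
B = 0 (B = 0*(-1 - 3) = 0*(-4) = 0)
v(n) = 0 (v(n) = 0/(1 - n) = 0)
z(X, y) = X*y (z(X, y) = y*X + 0 = X*y + 0 = X*y)
z(b, r) - 1*217 = 19*(-13) - 1*217 = -247 - 217 = -464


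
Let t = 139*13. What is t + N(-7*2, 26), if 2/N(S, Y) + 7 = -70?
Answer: 139137/77 ≈ 1807.0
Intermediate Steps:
N(S, Y) = -2/77 (N(S, Y) = 2/(-7 - 70) = 2/(-77) = 2*(-1/77) = -2/77)
t = 1807
t + N(-7*2, 26) = 1807 - 2/77 = 139137/77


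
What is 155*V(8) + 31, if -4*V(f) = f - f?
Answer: 31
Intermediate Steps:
V(f) = 0 (V(f) = -(f - f)/4 = -1/4*0 = 0)
155*V(8) + 31 = 155*0 + 31 = 0 + 31 = 31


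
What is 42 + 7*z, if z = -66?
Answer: -420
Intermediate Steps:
42 + 7*z = 42 + 7*(-66) = 42 - 462 = -420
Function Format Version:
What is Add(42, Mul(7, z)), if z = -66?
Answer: -420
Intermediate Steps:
Add(42, Mul(7, z)) = Add(42, Mul(7, -66)) = Add(42, -462) = -420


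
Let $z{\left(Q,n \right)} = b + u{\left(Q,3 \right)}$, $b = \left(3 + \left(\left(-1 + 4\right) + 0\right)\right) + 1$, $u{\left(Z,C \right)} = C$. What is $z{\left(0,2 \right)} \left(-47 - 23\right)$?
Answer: $-700$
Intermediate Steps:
$b = 7$ ($b = \left(3 + \left(3 + 0\right)\right) + 1 = \left(3 + 3\right) + 1 = 6 + 1 = 7$)
$z{\left(Q,n \right)} = 10$ ($z{\left(Q,n \right)} = 7 + 3 = 10$)
$z{\left(0,2 \right)} \left(-47 - 23\right) = 10 \left(-47 - 23\right) = 10 \left(-70\right) = -700$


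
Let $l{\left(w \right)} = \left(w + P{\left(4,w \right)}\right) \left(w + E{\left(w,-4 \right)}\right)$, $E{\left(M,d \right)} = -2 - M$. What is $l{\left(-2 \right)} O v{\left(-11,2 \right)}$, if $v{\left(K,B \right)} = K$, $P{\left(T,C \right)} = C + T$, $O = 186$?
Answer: $0$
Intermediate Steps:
$l{\left(w \right)} = -8 - 4 w$ ($l{\left(w \right)} = \left(w + \left(w + 4\right)\right) \left(w - \left(2 + w\right)\right) = \left(w + \left(4 + w\right)\right) \left(-2\right) = \left(4 + 2 w\right) \left(-2\right) = -8 - 4 w$)
$l{\left(-2 \right)} O v{\left(-11,2 \right)} = \left(-8 - -8\right) 186 \left(-11\right) = \left(-8 + 8\right) 186 \left(-11\right) = 0 \cdot 186 \left(-11\right) = 0 \left(-11\right) = 0$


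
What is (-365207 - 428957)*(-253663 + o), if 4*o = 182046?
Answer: 165306427846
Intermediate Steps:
o = 91023/2 (o = (¼)*182046 = 91023/2 ≈ 45512.)
(-365207 - 428957)*(-253663 + o) = (-365207 - 428957)*(-253663 + 91023/2) = -794164*(-416303/2) = 165306427846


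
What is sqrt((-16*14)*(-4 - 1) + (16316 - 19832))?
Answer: 2*I*sqrt(599) ≈ 48.949*I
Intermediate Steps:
sqrt((-16*14)*(-4 - 1) + (16316 - 19832)) = sqrt(-224*(-5) - 3516) = sqrt(1120 - 3516) = sqrt(-2396) = 2*I*sqrt(599)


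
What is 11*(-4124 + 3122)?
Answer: -11022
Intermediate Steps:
11*(-4124 + 3122) = 11*(-1002) = -11022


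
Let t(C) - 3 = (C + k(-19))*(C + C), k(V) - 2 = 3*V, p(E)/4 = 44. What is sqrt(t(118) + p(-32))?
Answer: sqrt(15047) ≈ 122.67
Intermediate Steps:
p(E) = 176 (p(E) = 4*44 = 176)
k(V) = 2 + 3*V
t(C) = 3 + 2*C*(-55 + C) (t(C) = 3 + (C + (2 + 3*(-19)))*(C + C) = 3 + (C + (2 - 57))*(2*C) = 3 + (C - 55)*(2*C) = 3 + (-55 + C)*(2*C) = 3 + 2*C*(-55 + C))
sqrt(t(118) + p(-32)) = sqrt((3 - 110*118 + 2*118**2) + 176) = sqrt((3 - 12980 + 2*13924) + 176) = sqrt((3 - 12980 + 27848) + 176) = sqrt(14871 + 176) = sqrt(15047)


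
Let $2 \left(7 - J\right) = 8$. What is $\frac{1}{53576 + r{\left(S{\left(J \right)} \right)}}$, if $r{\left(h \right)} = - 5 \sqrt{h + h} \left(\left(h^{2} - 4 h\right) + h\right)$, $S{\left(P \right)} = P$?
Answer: $\frac{1}{53576} \approx 1.8665 \cdot 10^{-5}$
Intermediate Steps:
$J = 3$ ($J = 7 - 4 = 3$)
$r{\left(h \right)} = - 5 \sqrt{2} \sqrt{h} \left(h^{2} - 3 h\right)$ ($r{\left(h \right)} = - 5 \sqrt{2 h} \left(h^{2} - 3 h\right) = - 5 \sqrt{2} \sqrt{h} \left(h^{2} - 3 h\right)$)
$\frac{1}{53576 + r{\left(S{\left(J \right)} \right)}} = \frac{1}{53576 + 5 \sqrt{2} \cdot 3^{\frac{3}{2}} \left(3 - 3\right)} = \frac{1}{53576 + 5 \sqrt{2} \cdot 3 \sqrt{3} \left(3 - 3\right)} = \frac{1}{53576 + 5 \sqrt{2} \cdot 3 \sqrt{3} \cdot 0} = \frac{1}{53576 + 0} = \frac{1}{53576}$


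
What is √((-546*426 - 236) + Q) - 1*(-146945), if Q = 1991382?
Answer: 146945 + 5*√70342 ≈ 1.4827e+5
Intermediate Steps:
√((-546*426 - 236) + Q) - 1*(-146945) = √((-546*426 - 236) + 1991382) - 1*(-146945) = √((-232596 - 236) + 1991382) + 146945 = √(-232832 + 1991382) + 146945 = √1758550 + 146945 = 5*√70342 + 146945 = 146945 + 5*√70342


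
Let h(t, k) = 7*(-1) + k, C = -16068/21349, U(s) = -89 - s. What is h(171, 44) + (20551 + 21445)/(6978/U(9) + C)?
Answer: -41146919855/75273993 ≈ -546.63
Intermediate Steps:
C = -16068/21349 (C = -16068*1/21349 = -16068/21349 ≈ -0.75264)
h(t, k) = -7 + k
h(171, 44) + (20551 + 21445)/(6978/U(9) + C) = (-7 + 44) + (20551 + 21445)/(6978/(-89 - 1*9) - 16068/21349) = 37 + 41996/(6978/(-89 - 9) - 16068/21349) = 37 + 41996/(6978/(-98) - 16068/21349) = 37 + 41996/(6978*(-1/98) - 16068/21349) = 37 + 41996/(-3489/49 - 16068/21349) = 37 + 41996/(-75273993/1046101) = 37 + 41996*(-1046101/75273993) = 37 - 43932057596/75273993 = -41146919855/75273993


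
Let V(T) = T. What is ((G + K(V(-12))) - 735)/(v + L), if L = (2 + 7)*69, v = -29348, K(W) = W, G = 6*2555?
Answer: -14583/28727 ≈ -0.50764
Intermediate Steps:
G = 15330
L = 621 (L = 9*69 = 621)
((G + K(V(-12))) - 735)/(v + L) = ((15330 - 12) - 735)/(-29348 + 621) = (15318 - 735)/(-28727) = 14583*(-1/28727) = -14583/28727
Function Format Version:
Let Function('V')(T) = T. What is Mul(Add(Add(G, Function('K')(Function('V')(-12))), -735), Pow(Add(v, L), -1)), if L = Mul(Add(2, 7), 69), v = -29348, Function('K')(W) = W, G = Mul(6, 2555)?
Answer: Rational(-14583, 28727) ≈ -0.50764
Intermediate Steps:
G = 15330
L = 621 (L = Mul(9, 69) = 621)
Mul(Add(Add(G, Function('K')(Function('V')(-12))), -735), Pow(Add(v, L), -1)) = Mul(Add(Add(15330, -12), -735), Pow(Add(-29348, 621), -1)) = Mul(Add(15318, -735), Pow(-28727, -1)) = Mul(14583, Rational(-1, 28727)) = Rational(-14583, 28727)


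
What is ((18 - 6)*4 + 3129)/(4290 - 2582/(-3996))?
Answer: 6347646/8572711 ≈ 0.74045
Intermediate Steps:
((18 - 6)*4 + 3129)/(4290 - 2582/(-3996)) = (12*4 + 3129)/(4290 - 2582*(-1/3996)) = (48 + 3129)/(4290 + 1291/1998) = 3177/(8572711/1998) = 3177*(1998/8572711) = 6347646/8572711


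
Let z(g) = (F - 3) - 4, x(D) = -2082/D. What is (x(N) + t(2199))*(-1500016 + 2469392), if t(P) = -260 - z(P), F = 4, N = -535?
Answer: -131266112288/535 ≈ -2.4536e+8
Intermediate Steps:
z(g) = -3 (z(g) = (4 - 3) - 4 = 1 - 4 = -3)
t(P) = -257 (t(P) = -260 - 1*(-3) = -260 + 3 = -257)
(x(N) + t(2199))*(-1500016 + 2469392) = (-2082/(-535) - 257)*(-1500016 + 2469392) = (-2082*(-1/535) - 257)*969376 = (2082/535 - 257)*969376 = -135413/535*969376 = -131266112288/535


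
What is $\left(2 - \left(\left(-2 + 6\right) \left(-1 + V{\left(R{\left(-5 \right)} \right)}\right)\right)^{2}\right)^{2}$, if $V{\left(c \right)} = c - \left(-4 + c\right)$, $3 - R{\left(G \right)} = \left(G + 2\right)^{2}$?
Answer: $20164$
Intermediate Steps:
$R{\left(G \right)} = 3 - \left(2 + G\right)^{2}$ ($R{\left(G \right)} = 3 - \left(G + 2\right)^{2} = 3 - \left(2 + G\right)^{2}$)
$V{\left(c \right)} = 4$
$\left(2 - \left(\left(-2 + 6\right) \left(-1 + V{\left(R{\left(-5 \right)} \right)}\right)\right)^{2}\right)^{2} = \left(2 - \left(\left(-2 + 6\right) \left(-1 + 4\right)\right)^{2}\right)^{2} = \left(2 - \left(4 \cdot 3\right)^{2}\right)^{2} = \left(2 - 12^{2}\right)^{2} = \left(2 - 144\right)^{2} = \left(-142\right)^{2} = 20164$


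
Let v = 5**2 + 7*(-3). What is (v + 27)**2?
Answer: 961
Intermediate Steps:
v = 4 (v = 25 - 21 = 4)
(v + 27)**2 = (4 + 27)**2 = 31**2 = 961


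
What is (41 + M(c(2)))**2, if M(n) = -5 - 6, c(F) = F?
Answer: 900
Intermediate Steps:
M(n) = -11
(41 + M(c(2)))**2 = (41 - 11)**2 = 30**2 = 900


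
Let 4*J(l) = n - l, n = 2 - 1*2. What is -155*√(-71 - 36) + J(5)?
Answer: -5/4 - 155*I*√107 ≈ -1.25 - 1603.3*I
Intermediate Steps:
n = 0 (n = 2 - 2 = 0)
J(l) = -l/4 (J(l) = (0 - l)/4 = (-l)/4 = -l/4)
-155*√(-71 - 36) + J(5) = -155*√(-71 - 36) - ¼*5 = -155*I*√107 - 5/4 = -5/4 - 155*I*√107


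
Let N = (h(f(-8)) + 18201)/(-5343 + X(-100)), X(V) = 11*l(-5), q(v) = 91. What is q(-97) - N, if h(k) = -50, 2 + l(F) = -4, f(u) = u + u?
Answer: 510370/5409 ≈ 94.356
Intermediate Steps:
f(u) = 2*u
l(F) = -6 (l(F) = -2 - 4 = -6)
X(V) = -66 (X(V) = 11*(-6) = -66)
N = -18151/5409 (N = (-50 + 18201)/(-5343 - 66) = 18151/(-5409) = 18151*(-1/5409) = -18151/5409 ≈ -3.3557)
q(-97) - N = 91 - 1*(-18151/5409) = 91 + 18151/5409 = 510370/5409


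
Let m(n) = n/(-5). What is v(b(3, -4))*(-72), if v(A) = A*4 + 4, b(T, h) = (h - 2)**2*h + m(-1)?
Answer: 205632/5 ≈ 41126.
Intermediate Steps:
m(n) = -n/5 (m(n) = n*(-1/5) = -n/5)
b(T, h) = 1/5 + h*(-2 + h)**2 (b(T, h) = (h - 2)**2*h - 1/5*(-1) = (-2 + h)**2*h + 1/5 = h*(-2 + h)**2 + 1/5 = 1/5 + h*(-2 + h)**2)
v(A) = 4 + 4*A (v(A) = 4*A + 4 = 4 + 4*A)
v(b(3, -4))*(-72) = (4 + 4*(1/5 - 4*(-2 - 4)**2))*(-72) = (4 + 4*(1/5 - 4*(-6)**2))*(-72) = (4 + 4*(1/5 - 4*36))*(-72) = (4 + 4*(1/5 - 144))*(-72) = (4 + 4*(-719/5))*(-72) = (4 - 2876/5)*(-72) = -2856/5*(-72) = 205632/5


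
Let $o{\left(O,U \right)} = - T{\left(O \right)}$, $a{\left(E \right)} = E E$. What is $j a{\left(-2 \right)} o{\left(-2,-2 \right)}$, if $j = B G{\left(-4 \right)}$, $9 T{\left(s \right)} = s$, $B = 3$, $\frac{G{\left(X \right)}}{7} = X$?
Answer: $- \frac{224}{3} \approx -74.667$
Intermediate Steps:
$G{\left(X \right)} = 7 X$
$a{\left(E \right)} = E^{2}$
$T{\left(s \right)} = \frac{s}{9}$
$o{\left(O,U \right)} = - \frac{O}{9}$
$j = -84$ ($j = 3 \cdot 7 \left(-4\right) = 3 \left(-28\right) = -84$)
$j a{\left(-2 \right)} o{\left(-2,-2 \right)} = - 84 \left(-2\right)^{2} \left(\left(- \frac{1}{9}\right) \left(-2\right)\right) = \left(-84\right) 4 \cdot \frac{2}{9} = \left(-336\right) \frac{2}{9} = - \frac{224}{3}$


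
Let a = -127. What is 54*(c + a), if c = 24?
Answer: -5562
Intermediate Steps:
54*(c + a) = 54*(24 - 127) = 54*(-103) = -5562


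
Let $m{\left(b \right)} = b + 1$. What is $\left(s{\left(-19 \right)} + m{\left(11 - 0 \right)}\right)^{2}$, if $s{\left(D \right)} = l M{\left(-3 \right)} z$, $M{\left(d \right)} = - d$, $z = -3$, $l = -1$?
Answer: $441$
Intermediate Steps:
$s{\left(D \right)} = 9$ ($s{\left(D \right)} = - \left(-1\right) \left(-3\right) \left(-3\right) = \left(-1\right) 3 \left(-3\right) = \left(-3\right) \left(-3\right) = 9$)
$m{\left(b \right)} = 1 + b$
$\left(s{\left(-19 \right)} + m{\left(11 - 0 \right)}\right)^{2} = \left(9 + \left(1 + \left(11 - 0\right)\right)\right)^{2} = \left(9 + \left(1 + \left(11 + 0\right)\right)\right)^{2} = \left(9 + \left(1 + 11\right)\right)^{2} = \left(9 + 12\right)^{2} = 21^{2} = 441$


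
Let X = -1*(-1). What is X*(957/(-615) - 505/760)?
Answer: -69193/31160 ≈ -2.2206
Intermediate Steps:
X = 1
X*(957/(-615) - 505/760) = 1*(957/(-615) - 505/760) = 1*(957*(-1/615) - 505*1/760) = 1*(-319/205 - 101/152) = 1*(-69193/31160) = -69193/31160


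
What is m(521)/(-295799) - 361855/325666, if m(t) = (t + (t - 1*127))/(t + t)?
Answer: -27883042927370/25094401893407 ≈ -1.1111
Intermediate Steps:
m(t) = (-127 + 2*t)/(2*t) (m(t) = (t + (t - 127))/((2*t)) = (t + (-127 + t))*(1/(2*t)) = (-127 + 2*t)*(1/(2*t)) = (-127 + 2*t)/(2*t))
m(521)/(-295799) - 361855/325666 = ((-127/2 + 521)/521)/(-295799) - 361855/325666 = ((1/521)*(915/2))*(-1/295799) - 361855*1/325666 = (915/1042)*(-1/295799) - 361855/325666 = -915/308222558 - 361855/325666 = -27883042927370/25094401893407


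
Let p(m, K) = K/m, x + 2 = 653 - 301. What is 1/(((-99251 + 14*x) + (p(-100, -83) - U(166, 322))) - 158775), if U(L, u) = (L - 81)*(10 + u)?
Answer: -100/28134517 ≈ -3.5544e-6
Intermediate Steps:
x = 350 (x = -2 + (653 - 301) = -2 + 352 = 350)
U(L, u) = (-81 + L)*(10 + u)
1/(((-99251 + 14*x) + (p(-100, -83) - U(166, 322))) - 158775) = 1/(((-99251 + 14*350) + (-83/(-100) - (-810 - 81*322 + 10*166 + 166*322))) - 158775) = 1/(((-99251 + 4900) + (-83*(-1/100) - (-810 - 26082 + 1660 + 53452))) - 158775) = 1/((-94351 + (83/100 - 1*28220)) - 158775) = 1/((-94351 + (83/100 - 28220)) - 158775) = 1/((-94351 - 2821917/100) - 158775) = 1/(-12257017/100 - 158775) = 1/(-28134517/100) = -100/28134517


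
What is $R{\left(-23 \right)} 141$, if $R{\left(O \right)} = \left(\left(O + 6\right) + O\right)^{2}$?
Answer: $225600$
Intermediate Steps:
$R{\left(O \right)} = \left(6 + 2 O\right)^{2}$ ($R{\left(O \right)} = \left(\left(6 + O\right) + O\right)^{2} = \left(6 + 2 O\right)^{2}$)
$R{\left(-23 \right)} 141 = 4 \left(3 - 23\right)^{2} \cdot 141 = 4 \left(-20\right)^{2} \cdot 141 = 4 \cdot 400 \cdot 141 = 1600 \cdot 141 = 225600$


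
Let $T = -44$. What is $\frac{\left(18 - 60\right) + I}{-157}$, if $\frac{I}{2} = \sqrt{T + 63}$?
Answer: $\frac{42}{157} - \frac{2 \sqrt{19}}{157} \approx 0.21199$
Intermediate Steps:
$I = 2 \sqrt{19}$ ($I = 2 \sqrt{-44 + 63} = 2 \sqrt{19} \approx 8.7178$)
$\frac{\left(18 - 60\right) + I}{-157} = \frac{\left(18 - 60\right) + 2 \sqrt{19}}{-157} = \left(\left(18 - 60\right) + 2 \sqrt{19}\right) \left(- \frac{1}{157}\right) = \left(-42 + 2 \sqrt{19}\right) \left(- \frac{1}{157}\right) = \frac{42}{157} - \frac{2 \sqrt{19}}{157}$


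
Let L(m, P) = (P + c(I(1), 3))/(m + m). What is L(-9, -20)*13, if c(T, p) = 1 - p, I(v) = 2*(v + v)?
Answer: 143/9 ≈ 15.889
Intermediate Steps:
I(v) = 4*v (I(v) = 2*(2*v) = 4*v)
L(m, P) = (-2 + P)/(2*m) (L(m, P) = (P + (1 - 1*3))/(m + m) = (P + (1 - 3))/((2*m)) = (P - 2)*(1/(2*m)) = (-2 + P)*(1/(2*m)) = (-2 + P)/(2*m))
L(-9, -20)*13 = ((1/2)*(-2 - 20)/(-9))*13 = ((1/2)*(-1/9)*(-22))*13 = (11/9)*13 = 143/9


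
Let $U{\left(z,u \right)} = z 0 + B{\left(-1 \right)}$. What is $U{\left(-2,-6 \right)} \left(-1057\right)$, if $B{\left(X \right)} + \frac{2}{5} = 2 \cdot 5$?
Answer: $- \frac{50736}{5} \approx -10147.0$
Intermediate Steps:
$B{\left(X \right)} = \frac{48}{5}$ ($B{\left(X \right)} = - \frac{2}{5} + 2 \cdot 5 = - \frac{2}{5} + 10 = \frac{48}{5}$)
$U{\left(z,u \right)} = \frac{48}{5}$ ($U{\left(z,u \right)} = z 0 + \frac{48}{5} = 0 + \frac{48}{5} = \frac{48}{5}$)
$U{\left(-2,-6 \right)} \left(-1057\right) = \frac{48}{5} \left(-1057\right) = - \frac{50736}{5}$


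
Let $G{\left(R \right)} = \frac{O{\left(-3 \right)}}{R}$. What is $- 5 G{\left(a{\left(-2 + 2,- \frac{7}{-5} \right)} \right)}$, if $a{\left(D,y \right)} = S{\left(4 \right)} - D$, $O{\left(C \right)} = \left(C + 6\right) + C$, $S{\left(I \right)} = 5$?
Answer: $0$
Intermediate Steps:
$O{\left(C \right)} = 6 + 2 C$ ($O{\left(C \right)} = \left(6 + C\right) + C = 6 + 2 C$)
$a{\left(D,y \right)} = 5 - D$
$G{\left(R \right)} = 0$ ($G{\left(R \right)} = \frac{6 + 2 \left(-3\right)}{R} = \frac{6 - 6}{R} = \frac{0}{R} = 0$)
$- 5 G{\left(a{\left(-2 + 2,- \frac{7}{-5} \right)} \right)} = \left(-5\right) 0 = 0$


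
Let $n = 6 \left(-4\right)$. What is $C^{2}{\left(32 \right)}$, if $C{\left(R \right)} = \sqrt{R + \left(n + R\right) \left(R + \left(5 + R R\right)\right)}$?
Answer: $8520$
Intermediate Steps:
$n = -24$
$C{\left(R \right)} = \sqrt{R + \left(-24 + R\right) \left(5 + R + R^{2}\right)}$ ($C{\left(R \right)} = \sqrt{R + \left(-24 + R\right) \left(R + \left(5 + R R\right)\right)} = \sqrt{R + \left(-24 + R\right) \left(R + \left(5 + R^{2}\right)\right)} = \sqrt{R + \left(-24 + R\right) \left(5 + R + R^{2}\right)}$)
$C^{2}{\left(32 \right)} = \left(\sqrt{-120 + 32^{3} - 23 \cdot 32^{2} - 576}\right)^{2} = \left(\sqrt{-120 + 32768 - 23552 - 576}\right)^{2} = \left(\sqrt{8520}\right)^{2} = \left(2 \sqrt{2130}\right)^{2} = 8520$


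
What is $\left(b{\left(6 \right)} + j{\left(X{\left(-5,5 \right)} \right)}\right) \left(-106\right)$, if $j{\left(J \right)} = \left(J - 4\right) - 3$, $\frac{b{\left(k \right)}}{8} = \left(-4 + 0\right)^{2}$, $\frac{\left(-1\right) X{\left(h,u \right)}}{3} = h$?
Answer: $-14416$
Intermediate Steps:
$X{\left(h,u \right)} = - 3 h$
$b{\left(k \right)} = 128$ ($b{\left(k \right)} = 8 \left(-4 + 0\right)^{2} = 8 \left(-4\right)^{2} = 8 \cdot 16 = 128$)
$j{\left(J \right)} = -7 + J$ ($j{\left(J \right)} = \left(-4 + J\right) - 3 = -7 + J$)
$\left(b{\left(6 \right)} + j{\left(X{\left(-5,5 \right)} \right)}\right) \left(-106\right) = \left(128 - -8\right) \left(-106\right) = \left(128 + \left(-7 + 15\right)\right) \left(-106\right) = \left(128 + 8\right) \left(-106\right) = 136 \left(-106\right) = -14416$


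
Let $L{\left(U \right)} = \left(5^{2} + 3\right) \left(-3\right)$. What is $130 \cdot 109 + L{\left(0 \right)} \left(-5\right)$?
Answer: $14590$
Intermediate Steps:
$L{\left(U \right)} = -84$ ($L{\left(U \right)} = \left(25 + 3\right) \left(-3\right) = 28 \left(-3\right) = -84$)
$130 \cdot 109 + L{\left(0 \right)} \left(-5\right) = 130 \cdot 109 - -420 = 14170 + 420 = 14590$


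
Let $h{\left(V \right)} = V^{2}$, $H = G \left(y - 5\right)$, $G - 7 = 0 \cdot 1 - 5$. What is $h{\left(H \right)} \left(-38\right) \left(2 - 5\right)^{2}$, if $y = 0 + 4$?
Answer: $-1368$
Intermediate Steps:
$y = 4$
$G = 2$ ($G = 7 + \left(0 \cdot 1 - 5\right) = 7 + \left(0 - 5\right) = 7 - 5 = 2$)
$H = -2$ ($H = 2 \left(4 - 5\right) = 2 \left(-1\right) = -2$)
$h{\left(H \right)} \left(-38\right) \left(2 - 5\right)^{2} = \left(-2\right)^{2} \left(-38\right) \left(2 - 5\right)^{2} = 4 \left(-38\right) \left(-3\right)^{2} = \left(-152\right) 9 = -1368$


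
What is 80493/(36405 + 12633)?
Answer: 26831/16346 ≈ 1.6414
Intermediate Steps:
80493/(36405 + 12633) = 80493/49038 = 80493*(1/49038) = 26831/16346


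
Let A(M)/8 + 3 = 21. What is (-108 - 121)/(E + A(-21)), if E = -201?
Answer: 229/57 ≈ 4.0175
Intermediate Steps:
A(M) = 144 (A(M) = -24 + 8*21 = -24 + 168 = 144)
(-108 - 121)/(E + A(-21)) = (-108 - 121)/(-201 + 144) = -229/(-57) = -229*(-1/57) = 229/57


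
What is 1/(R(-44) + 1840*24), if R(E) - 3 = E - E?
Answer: 1/44163 ≈ 2.2643e-5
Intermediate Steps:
R(E) = 3 (R(E) = 3 + (E - E) = 3 + 0 = 3)
1/(R(-44) + 1840*24) = 1/(3 + 1840*24) = 1/(3 + 44160) = 1/44163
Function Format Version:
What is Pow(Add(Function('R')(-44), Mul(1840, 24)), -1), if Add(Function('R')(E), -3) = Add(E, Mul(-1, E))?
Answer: Rational(1, 44163) ≈ 2.2643e-5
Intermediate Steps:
Function('R')(E) = 3 (Function('R')(E) = Add(3, Add(E, Mul(-1, E))) = Add(3, 0) = 3)
Pow(Add(Function('R')(-44), Mul(1840, 24)), -1) = Pow(Add(3, Mul(1840, 24)), -1) = Pow(Add(3, 44160), -1) = Pow(44163, -1) = Rational(1, 44163)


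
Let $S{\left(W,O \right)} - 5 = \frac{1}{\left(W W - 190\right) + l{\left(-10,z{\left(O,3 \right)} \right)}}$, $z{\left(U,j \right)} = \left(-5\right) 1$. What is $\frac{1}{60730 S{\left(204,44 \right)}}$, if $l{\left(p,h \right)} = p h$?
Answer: $\frac{20738}{6297124065} \approx 3.2932 \cdot 10^{-6}$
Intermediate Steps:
$z{\left(U,j \right)} = -5$
$l{\left(p,h \right)} = h p$
$S{\left(W,O \right)} = 5 + \frac{1}{-140 + W^{2}}$ ($S{\left(W,O \right)} = 5 + \frac{1}{\left(W W - 190\right) - -50} = 5 + \frac{1}{\left(W^{2} - 190\right) + 50} = 5 + \frac{1}{\left(-190 + W^{2}\right) + 50} = 5 + \frac{1}{-140 + W^{2}}$)
$\frac{1}{60730 S{\left(204,44 \right)}} = \frac{1}{60730 \frac{-699 + 5 \cdot 204^{2}}{-140 + 204^{2}}} = \frac{1}{60730 \frac{-699 + 5 \cdot 41616}{-140 + 41616}} = \frac{1}{60730 \frac{-699 + 208080}{41476}} = \frac{1}{60730 \cdot \frac{1}{41476} \cdot 207381} = \frac{1}{60730 \cdot \frac{207381}{41476}} = \frac{1}{60730} \cdot \frac{41476}{207381} = \frac{20738}{6297124065}$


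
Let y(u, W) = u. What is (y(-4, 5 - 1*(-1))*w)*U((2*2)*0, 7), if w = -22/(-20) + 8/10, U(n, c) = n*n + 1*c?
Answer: -266/5 ≈ -53.200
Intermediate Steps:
U(n, c) = c + n² (U(n, c) = n² + c = c + n²)
w = 19/10 (w = -22*(-1/20) + 8*(⅒) = 11/10 + ⅘ = 19/10 ≈ 1.9000)
(y(-4, 5 - 1*(-1))*w)*U((2*2)*0, 7) = (-4*19/10)*(7 + ((2*2)*0)²) = -38*(7 + (4*0)²)/5 = -38*(7 + 0²)/5 = -38*(7 + 0)/5 = -38/5*7 = -266/5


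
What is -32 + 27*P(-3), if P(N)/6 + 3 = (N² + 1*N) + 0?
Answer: 454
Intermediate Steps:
P(N) = -18 + 6*N + 6*N² (P(N) = -18 + 6*((N² + 1*N) + 0) = -18 + 6*((N² + N) + 0) = -18 + 6*((N + N²) + 0) = -18 + 6*(N + N²) = -18 + (6*N + 6*N²) = -18 + 6*N + 6*N²)
-32 + 27*P(-3) = -32 + 27*(-18 + 6*(-3) + 6*(-3)²) = -32 + 27*(-18 - 18 + 6*9) = -32 + 27*(-18 - 18 + 54) = -32 + 27*18 = -32 + 486 = 454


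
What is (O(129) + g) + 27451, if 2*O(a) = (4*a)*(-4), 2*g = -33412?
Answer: 9713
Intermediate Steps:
g = -16706 (g = (1/2)*(-33412) = -16706)
O(a) = -8*a (O(a) = ((4*a)*(-4))/2 = (-16*a)/2 = -8*a)
(O(129) + g) + 27451 = (-8*129 - 16706) + 27451 = (-1032 - 16706) + 27451 = -17738 + 27451 = 9713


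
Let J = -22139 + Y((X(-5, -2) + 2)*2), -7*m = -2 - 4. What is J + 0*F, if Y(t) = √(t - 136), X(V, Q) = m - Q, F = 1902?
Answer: -22139 + 2*I*√1547/7 ≈ -22139.0 + 11.238*I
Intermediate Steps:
m = 6/7 (m = -(-2 - 4)/7 = -⅐*(-6) = 6/7 ≈ 0.85714)
X(V, Q) = 6/7 - Q
Y(t) = √(-136 + t)
J = -22139 + 2*I*√1547/7 (J = -22139 + √(-136 + ((6/7 - 1*(-2)) + 2)*2) = -22139 + √(-136 + ((6/7 + 2) + 2)*2) = -22139 + √(-136 + (20/7 + 2)*2) = -22139 + √(-136 + (34/7)*2) = -22139 + √(-136 + 68/7) = -22139 + √(-884/7) = -22139 + 2*I*√1547/7 ≈ -22139.0 + 11.238*I)
J + 0*F = (-22139 + 2*I*√1547/7) + 0*1902 = (-22139 + 2*I*√1547/7) + 0 = -22139 + 2*I*√1547/7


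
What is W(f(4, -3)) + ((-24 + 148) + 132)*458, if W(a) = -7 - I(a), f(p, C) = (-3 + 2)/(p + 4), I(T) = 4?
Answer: 117237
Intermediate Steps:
f(p, C) = -1/(4 + p)
W(a) = -11 (W(a) = -7 - 1*4 = -7 - 4 = -11)
W(f(4, -3)) + ((-24 + 148) + 132)*458 = -11 + ((-24 + 148) + 132)*458 = -11 + (124 + 132)*458 = -11 + 256*458 = -11 + 117248 = 117237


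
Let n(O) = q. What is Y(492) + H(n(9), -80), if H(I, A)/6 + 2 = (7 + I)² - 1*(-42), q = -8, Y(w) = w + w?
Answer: 1230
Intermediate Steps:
Y(w) = 2*w
n(O) = -8
H(I, A) = 240 + 6*(7 + I)² (H(I, A) = -12 + 6*((7 + I)² - 1*(-42)) = -12 + 6*((7 + I)² + 42) = -12 + 6*(42 + (7 + I)²) = -12 + (252 + 6*(7 + I)²) = 240 + 6*(7 + I)²)
Y(492) + H(n(9), -80) = 2*492 + (240 + 6*(7 - 8)²) = 984 + (240 + 6*(-1)²) = 984 + (240 + 6*1) = 984 + (240 + 6) = 984 + 246 = 1230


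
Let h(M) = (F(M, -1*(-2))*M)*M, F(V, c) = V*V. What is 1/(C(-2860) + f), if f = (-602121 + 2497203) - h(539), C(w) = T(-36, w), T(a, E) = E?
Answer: -1/84400559219 ≈ -1.1848e-11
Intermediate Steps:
F(V, c) = V²
h(M) = M⁴ (h(M) = (M²*M)*M = M³*M = M⁴)
C(w) = w
f = -84400556359 (f = (-602121 + 2497203) - 1*539⁴ = 1895082 - 1*84402451441 = 1895082 - 84402451441 = -84400556359)
1/(C(-2860) + f) = 1/(-2860 - 84400556359) = 1/(-84400559219) = -1/84400559219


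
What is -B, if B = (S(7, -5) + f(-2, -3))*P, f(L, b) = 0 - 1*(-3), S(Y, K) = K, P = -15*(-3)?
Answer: 90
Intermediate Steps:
P = 45
f(L, b) = 3 (f(L, b) = 0 + 3 = 3)
B = -90 (B = (-5 + 3)*45 = -2*45 = -90)
-B = -1*(-90) = 90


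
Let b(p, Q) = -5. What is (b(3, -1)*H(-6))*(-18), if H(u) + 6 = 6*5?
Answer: 2160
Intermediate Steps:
H(u) = 24 (H(u) = -6 + 6*5 = -6 + 30 = 24)
(b(3, -1)*H(-6))*(-18) = -5*24*(-18) = -120*(-18) = 2160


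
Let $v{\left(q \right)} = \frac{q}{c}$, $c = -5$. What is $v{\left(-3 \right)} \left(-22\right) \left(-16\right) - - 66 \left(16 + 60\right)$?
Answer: $\frac{26136}{5} \approx 5227.2$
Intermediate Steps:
$v{\left(q \right)} = - \frac{q}{5}$ ($v{\left(q \right)} = \frac{q}{-5} = q \left(- \frac{1}{5}\right) = - \frac{q}{5}$)
$v{\left(-3 \right)} \left(-22\right) \left(-16\right) - - 66 \left(16 + 60\right) = \left(- \frac{1}{5}\right) \left(-3\right) \left(-22\right) \left(-16\right) - - 66 \left(16 + 60\right) = \frac{3}{5} \left(-22\right) \left(-16\right) - \left(-66\right) 76 = \left(- \frac{66}{5}\right) \left(-16\right) - -5016 = \frac{1056}{5} + 5016 = \frac{26136}{5}$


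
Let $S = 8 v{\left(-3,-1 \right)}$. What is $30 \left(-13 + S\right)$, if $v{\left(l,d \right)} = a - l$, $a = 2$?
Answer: $810$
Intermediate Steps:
$v{\left(l,d \right)} = 2 - l$
$S = 40$ ($S = 8 \left(2 - -3\right) = 8 \left(2 + 3\right) = 8 \cdot 5 = 40$)
$30 \left(-13 + S\right) = 30 \left(-13 + 40\right) = 30 \cdot 27 = 810$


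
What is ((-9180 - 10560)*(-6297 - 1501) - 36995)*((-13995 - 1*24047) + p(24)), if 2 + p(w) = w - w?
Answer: -5854801353100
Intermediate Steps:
p(w) = -2 (p(w) = -2 + (w - w) = -2 + 0 = -2)
((-9180 - 10560)*(-6297 - 1501) - 36995)*((-13995 - 1*24047) + p(24)) = ((-9180 - 10560)*(-6297 - 1501) - 36995)*((-13995 - 1*24047) - 2) = (-19740*(-7798) - 36995)*((-13995 - 24047) - 2) = (153932520 - 36995)*(-38042 - 2) = 153895525*(-38044) = -5854801353100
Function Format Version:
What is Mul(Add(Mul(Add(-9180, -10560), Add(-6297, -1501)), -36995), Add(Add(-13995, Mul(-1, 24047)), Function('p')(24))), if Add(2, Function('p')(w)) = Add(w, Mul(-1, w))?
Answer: -5854801353100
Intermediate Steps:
Function('p')(w) = -2 (Function('p')(w) = Add(-2, Add(w, Mul(-1, w))) = Add(-2, 0) = -2)
Mul(Add(Mul(Add(-9180, -10560), Add(-6297, -1501)), -36995), Add(Add(-13995, Mul(-1, 24047)), Function('p')(24))) = Mul(Add(Mul(Add(-9180, -10560), Add(-6297, -1501)), -36995), Add(Add(-13995, Mul(-1, 24047)), -2)) = Mul(Add(Mul(-19740, -7798), -36995), Add(Add(-13995, -24047), -2)) = Mul(Add(153932520, -36995), Add(-38042, -2)) = Mul(153895525, -38044) = -5854801353100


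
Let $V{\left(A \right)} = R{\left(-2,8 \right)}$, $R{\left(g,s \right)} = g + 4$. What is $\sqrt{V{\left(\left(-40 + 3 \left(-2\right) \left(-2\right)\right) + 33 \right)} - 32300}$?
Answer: $i \sqrt{32298} \approx 179.72 i$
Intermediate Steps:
$R{\left(g,s \right)} = 4 + g$
$V{\left(A \right)} = 2$ ($V{\left(A \right)} = 4 - 2 = 2$)
$\sqrt{V{\left(\left(-40 + 3 \left(-2\right) \left(-2\right)\right) + 33 \right)} - 32300} = \sqrt{2 - 32300} = \sqrt{-32298} = i \sqrt{32298}$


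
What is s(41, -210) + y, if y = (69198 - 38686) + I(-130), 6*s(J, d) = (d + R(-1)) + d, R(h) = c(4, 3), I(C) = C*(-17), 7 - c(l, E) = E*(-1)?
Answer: 97961/3 ≈ 32654.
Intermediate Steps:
c(l, E) = 7 + E (c(l, E) = 7 - E*(-1) = 7 - (-1)*E = 7 + E)
I(C) = -17*C
R(h) = 10 (R(h) = 7 + 3 = 10)
s(J, d) = 5/3 + d/3 (s(J, d) = ((d + 10) + d)/6 = ((10 + d) + d)/6 = (10 + 2*d)/6 = 5/3 + d/3)
y = 32722 (y = (69198 - 38686) - 17*(-130) = 30512 + 2210 = 32722)
s(41, -210) + y = (5/3 + (⅓)*(-210)) + 32722 = (5/3 - 70) + 32722 = -205/3 + 32722 = 97961/3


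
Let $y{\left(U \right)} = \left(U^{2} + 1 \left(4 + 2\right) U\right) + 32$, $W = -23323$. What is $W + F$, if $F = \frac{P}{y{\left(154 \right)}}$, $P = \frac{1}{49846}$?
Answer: $- \frac{28682637341375}{1229800512} \approx -23323.0$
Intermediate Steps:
$P = \frac{1}{49846} \approx 2.0062 \cdot 10^{-5}$
$y{\left(U \right)} = 32 + U^{2} + 6 U$ ($y{\left(U \right)} = \left(U^{2} + 1 \cdot 6 U\right) + 32 = \left(U^{2} + 6 U\right) + 32 = 32 + U^{2} + 6 U$)
$F = \frac{1}{1229800512}$ ($F = \frac{1}{49846 \left(32 + 154^{2} + 6 \cdot 154\right)} = \frac{1}{49846 \left(32 + 23716 + 924\right)} = \frac{1}{49846 \cdot 24672} = \frac{1}{49846} \cdot \frac{1}{24672} = \frac{1}{1229800512} \approx 8.1314 \cdot 10^{-10}$)
$W + F = -23323 + \frac{1}{1229800512} = - \frac{28682637341375}{1229800512}$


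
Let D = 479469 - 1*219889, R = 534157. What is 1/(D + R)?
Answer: 1/793737 ≈ 1.2599e-6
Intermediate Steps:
D = 259580 (D = 479469 - 219889 = 259580)
1/(D + R) = 1/(259580 + 534157) = 1/793737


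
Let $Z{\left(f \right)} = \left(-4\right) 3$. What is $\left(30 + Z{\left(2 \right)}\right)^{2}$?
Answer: $324$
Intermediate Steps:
$Z{\left(f \right)} = -12$
$\left(30 + Z{\left(2 \right)}\right)^{2} = \left(30 - 12\right)^{2} = 18^{2} = 324$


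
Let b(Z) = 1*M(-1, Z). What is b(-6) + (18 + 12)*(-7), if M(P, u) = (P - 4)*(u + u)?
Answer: -150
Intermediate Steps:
M(P, u) = 2*u*(-4 + P) (M(P, u) = (-4 + P)*(2*u) = 2*u*(-4 + P))
b(Z) = -10*Z (b(Z) = 1*(2*Z*(-4 - 1)) = 1*(2*Z*(-5)) = 1*(-10*Z) = -10*Z)
b(-6) + (18 + 12)*(-7) = -10*(-6) + (18 + 12)*(-7) = 60 + 30*(-7) = 60 - 210 = -150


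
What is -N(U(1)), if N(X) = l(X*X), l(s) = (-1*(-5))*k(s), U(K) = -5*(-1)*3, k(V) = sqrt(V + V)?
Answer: -75*sqrt(2) ≈ -106.07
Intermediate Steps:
k(V) = sqrt(2)*sqrt(V) (k(V) = sqrt(2*V) = sqrt(2)*sqrt(V))
U(K) = 15 (U(K) = 5*3 = 15)
l(s) = 5*sqrt(2)*sqrt(s) (l(s) = (-1*(-5))*(sqrt(2)*sqrt(s)) = 5*(sqrt(2)*sqrt(s)) = 5*sqrt(2)*sqrt(s))
N(X) = 5*sqrt(2)*sqrt(X**2) (N(X) = 5*sqrt(2)*sqrt(X*X) = 5*sqrt(2)*sqrt(X**2))
-N(U(1)) = -5*sqrt(2)*sqrt(15**2) = -5*sqrt(2)*sqrt(225) = -5*sqrt(2)*15 = -75*sqrt(2)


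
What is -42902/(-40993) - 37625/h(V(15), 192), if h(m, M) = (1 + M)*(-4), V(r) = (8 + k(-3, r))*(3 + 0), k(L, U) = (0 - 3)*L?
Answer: 1575481969/31646596 ≈ 49.784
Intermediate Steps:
k(L, U) = -3*L
V(r) = 51 (V(r) = (8 - 3*(-3))*(3 + 0) = (8 + 9)*3 = 17*3 = 51)
h(m, M) = -4 - 4*M
-42902/(-40993) - 37625/h(V(15), 192) = -42902/(-40993) - 37625/(-4 - 4*192) = -42902*(-1/40993) - 37625/(-4 - 768) = 42902/40993 - 37625/(-772) = 42902/40993 - 37625*(-1/772) = 42902/40993 + 37625/772 = 1575481969/31646596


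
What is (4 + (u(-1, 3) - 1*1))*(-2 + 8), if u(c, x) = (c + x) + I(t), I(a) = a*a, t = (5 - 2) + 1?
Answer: 126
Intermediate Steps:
t = 4 (t = 3 + 1 = 4)
I(a) = a²
u(c, x) = 16 + c + x (u(c, x) = (c + x) + 4² = (c + x) + 16 = 16 + c + x)
(4 + (u(-1, 3) - 1*1))*(-2 + 8) = (4 + ((16 - 1 + 3) - 1*1))*(-2 + 8) = (4 + (18 - 1))*6 = (4 + 17)*6 = 21*6 = 126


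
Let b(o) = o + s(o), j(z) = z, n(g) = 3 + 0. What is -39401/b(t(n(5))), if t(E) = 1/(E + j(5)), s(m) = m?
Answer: -157604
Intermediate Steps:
n(g) = 3
t(E) = 1/(5 + E) (t(E) = 1/(E + 5) = 1/(5 + E))
b(o) = 2*o (b(o) = o + o = 2*o)
-39401/b(t(n(5))) = -39401/(2/(5 + 3)) = -39401/(2/8) = -39401/(2*(⅛)) = -39401/¼ = -39401*4 = -157604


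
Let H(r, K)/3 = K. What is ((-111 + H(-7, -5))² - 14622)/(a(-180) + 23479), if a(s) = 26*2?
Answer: 1254/23531 ≈ 0.053291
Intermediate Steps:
H(r, K) = 3*K
a(s) = 52
((-111 + H(-7, -5))² - 14622)/(a(-180) + 23479) = ((-111 + 3*(-5))² - 14622)/(52 + 23479) = ((-111 - 15)² - 14622)/23531 = ((-126)² - 14622)*(1/23531) = (15876 - 14622)*(1/23531) = 1254*(1/23531) = 1254/23531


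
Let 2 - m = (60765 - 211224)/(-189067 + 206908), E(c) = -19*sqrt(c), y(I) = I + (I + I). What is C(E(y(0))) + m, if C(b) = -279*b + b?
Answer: 62047/5947 ≈ 10.433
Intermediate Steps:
y(I) = 3*I (y(I) = I + 2*I = 3*I)
C(b) = -278*b
m = 62047/5947 (m = 2 - (60765 - 211224)/(-189067 + 206908) = 2 - (-150459)/17841 = 2 - 1*(-50153/5947) = 2 + 50153/5947 = 62047/5947 ≈ 10.433)
C(E(y(0))) + m = -(-5282)*sqrt(3*0) + 62047/5947 = -(-5282)*sqrt(0) + 62047/5947 = -(-5282)*0 + 62047/5947 = -278*0 + 62047/5947 = 0 + 62047/5947 = 62047/5947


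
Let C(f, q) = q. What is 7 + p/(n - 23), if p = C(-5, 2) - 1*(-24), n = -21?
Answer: 141/22 ≈ 6.4091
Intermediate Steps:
p = 26 (p = 2 - 1*(-24) = 2 + 24 = 26)
7 + p/(n - 23) = 7 + 26/(-21 - 23) = 7 + 26/(-44) = 7 + 26*(-1/44) = 7 - 13/22 = 141/22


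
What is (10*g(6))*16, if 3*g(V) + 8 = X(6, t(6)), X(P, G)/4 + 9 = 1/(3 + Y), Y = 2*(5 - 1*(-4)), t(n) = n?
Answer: -147200/63 ≈ -2336.5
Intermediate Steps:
Y = 18 (Y = 2*(5 + 4) = 2*9 = 18)
X(P, G) = -752/21 (X(P, G) = -36 + 4/(3 + 18) = -36 + 4/21 = -752/21)
g(V) = -920/63 (g(V) = -8/3 + (⅓)*(-752/21) = -8/3 - 752/63 = -920/63)
(10*g(6))*16 = (10*(-920/63))*16 = -9200/63*16 = -147200/63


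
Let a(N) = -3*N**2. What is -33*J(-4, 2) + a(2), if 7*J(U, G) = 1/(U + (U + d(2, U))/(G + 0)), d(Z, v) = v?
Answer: -639/56 ≈ -11.411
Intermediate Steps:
J(U, G) = 1/(7*(U + 2*U/G)) (J(U, G) = 1/(7*(U + (U + U)/(G + 0))) = 1/(7*(U + (2*U)/G)) = 1/(7*(U + 2*U/G)))
-33*J(-4, 2) + a(2) = -33*2/(7*(-4)*(2 + 2)) - 3*2**2 = -33*2*(-1)/(7*4*4) - 3*4 = -33*2*(-1)/(7*4*4) - 12 = -33*(-1/56) - 12 = 33/56 - 12 = -639/56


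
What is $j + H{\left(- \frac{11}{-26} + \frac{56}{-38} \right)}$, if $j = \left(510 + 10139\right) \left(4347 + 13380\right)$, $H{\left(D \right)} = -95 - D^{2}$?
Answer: $\frac{46067829252847}{244036} \approx 1.8877 \cdot 10^{8}$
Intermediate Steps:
$j = 188774823$ ($j = 10649 \cdot 17727 = 188774823$)
$j + H{\left(- \frac{11}{-26} + \frac{56}{-38} \right)} = 188774823 - \left(95 + \left(- \frac{11}{-26} + \frac{56}{-38}\right)^{2}\right) = 188774823 - \left(95 + \left(\left(-11\right) \left(- \frac{1}{26}\right) + 56 \left(- \frac{1}{38}\right)\right)^{2}\right) = 188774823 - \left(95 + \left(\frac{11}{26} - \frac{28}{19}\right)^{2}\right) = 188774823 - \frac{23452781}{244036} = \frac{46067829252847}{244036}$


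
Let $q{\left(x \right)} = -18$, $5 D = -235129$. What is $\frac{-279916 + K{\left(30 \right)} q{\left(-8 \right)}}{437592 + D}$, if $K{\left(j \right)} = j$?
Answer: $- \frac{1402280}{1952831} \approx -0.71808$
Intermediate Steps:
$D = - \frac{235129}{5}$ ($D = \frac{1}{5} \left(-235129\right) = - \frac{235129}{5} \approx -47026.0$)
$\frac{-279916 + K{\left(30 \right)} q{\left(-8 \right)}}{437592 + D} = \frac{-279916 + 30 \left(-18\right)}{437592 - \frac{235129}{5}} = \frac{-279916 - 540}{\frac{1952831}{5}} = \left(-280456\right) \frac{5}{1952831} = - \frac{1402280}{1952831}$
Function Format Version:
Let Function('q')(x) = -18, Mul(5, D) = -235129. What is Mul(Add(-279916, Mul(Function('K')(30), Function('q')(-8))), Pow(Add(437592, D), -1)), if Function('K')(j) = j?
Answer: Rational(-1402280, 1952831) ≈ -0.71808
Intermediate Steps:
D = Rational(-235129, 5) (D = Mul(Rational(1, 5), -235129) = Rational(-235129, 5) ≈ -47026.)
Mul(Add(-279916, Mul(Function('K')(30), Function('q')(-8))), Pow(Add(437592, D), -1)) = Mul(Add(-279916, Mul(30, -18)), Pow(Add(437592, Rational(-235129, 5)), -1)) = Mul(Add(-279916, -540), Pow(Rational(1952831, 5), -1)) = Mul(-280456, Rational(5, 1952831)) = Rational(-1402280, 1952831)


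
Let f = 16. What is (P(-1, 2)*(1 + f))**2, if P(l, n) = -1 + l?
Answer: 1156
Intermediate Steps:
(P(-1, 2)*(1 + f))**2 = ((-1 - 1)*(1 + 16))**2 = (-2*17)**2 = (-34)**2 = 1156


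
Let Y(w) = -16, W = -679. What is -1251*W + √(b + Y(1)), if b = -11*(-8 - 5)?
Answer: 849429 + √127 ≈ 8.4944e+5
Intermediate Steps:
b = 143 (b = -11*(-13) = 143)
-1251*W + √(b + Y(1)) = -1251*(-679) + √(143 - 16) = 849429 + √127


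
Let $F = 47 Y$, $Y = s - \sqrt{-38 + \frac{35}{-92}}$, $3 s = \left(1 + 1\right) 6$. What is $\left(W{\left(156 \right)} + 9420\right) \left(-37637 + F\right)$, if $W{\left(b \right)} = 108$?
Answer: $-356814072 - \frac{223908 i \sqrt{81213}}{23} \approx -3.5681 \cdot 10^{8} - 2.7743 \cdot 10^{6} i$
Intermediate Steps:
$s = 4$ ($s = \frac{\left(1 + 1\right) 6}{3} = \frac{2 \cdot 6}{3} = \frac{1}{3} \cdot 12 = 4$)
$Y = 4 - \frac{i \sqrt{81213}}{46}$ ($Y = 4 - \sqrt{-38 + \frac{35}{-92}} = 4 - \sqrt{-38 + 35 \left(- \frac{1}{92}\right)} = 4 - \sqrt{-38 - \frac{35}{92}} = 4 - \sqrt{- \frac{3531}{92}} = 4 - \frac{i \sqrt{81213}}{46} \approx 4.0 - 6.1952 i$)
$F = 188 - \frac{47 i \sqrt{81213}}{46}$ ($F = 47 \left(4 - \frac{i \sqrt{81213}}{46}\right) = 188 - \frac{47 i \sqrt{81213}}{46} \approx 188.0 - 291.17 i$)
$\left(W{\left(156 \right)} + 9420\right) \left(-37637 + F\right) = \left(108 + 9420\right) \left(-37637 + \left(188 - \frac{47 i \sqrt{81213}}{46}\right)\right) = 9528 \left(-37449 - \frac{47 i \sqrt{81213}}{46}\right) = -356814072 - \frac{223908 i \sqrt{81213}}{23}$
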